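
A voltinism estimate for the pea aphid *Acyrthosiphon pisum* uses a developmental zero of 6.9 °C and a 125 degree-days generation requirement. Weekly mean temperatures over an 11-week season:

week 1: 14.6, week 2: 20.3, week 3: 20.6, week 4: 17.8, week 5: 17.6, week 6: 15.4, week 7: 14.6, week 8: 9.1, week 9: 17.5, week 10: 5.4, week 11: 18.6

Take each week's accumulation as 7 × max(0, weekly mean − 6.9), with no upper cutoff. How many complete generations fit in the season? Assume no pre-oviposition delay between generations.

Weekly DD (7 × max(0, T̄ − 6.9)): 53.9, 93.8, 95.9, 76.3, 74.9, 59.5, 53.9, 15.4, 74.2, 0.0, 81.9.
Season total = 679.7 DD.
Complete generations = ⌊679.7 / 125⌋ = 5.

5 generations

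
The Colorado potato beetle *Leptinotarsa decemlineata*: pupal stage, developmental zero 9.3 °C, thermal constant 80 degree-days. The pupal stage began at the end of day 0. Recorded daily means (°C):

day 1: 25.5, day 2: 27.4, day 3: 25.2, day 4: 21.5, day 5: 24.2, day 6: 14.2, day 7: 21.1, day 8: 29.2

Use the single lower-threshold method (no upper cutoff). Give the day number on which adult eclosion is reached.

day 6

Daily DD above 9.3 °C: 16.2, 18.1, 15.9, 12.2, 14.9, 4.9, 11.8, 19.9.
Cumulative: 16.2, 34.3, 50.2, 62.4, 77.3, 82.2, 94.0, 113.9.
The total first reaches 80 DD on day 6.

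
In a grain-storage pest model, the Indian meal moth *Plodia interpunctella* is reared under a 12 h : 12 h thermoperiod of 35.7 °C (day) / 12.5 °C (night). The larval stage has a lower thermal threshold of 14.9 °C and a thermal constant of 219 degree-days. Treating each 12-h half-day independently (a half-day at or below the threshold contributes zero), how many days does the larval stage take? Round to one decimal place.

21.1 days

Day half: max(0, 35.7 − 14.9) × 0.5 = 20.8 × 0.5 = 10.40 DD.
Night half: max(0, 12.5 − 14.9) × 0.5 = 0.0 × 0.5 = 0.00 DD.
Per 24 h: 10.40 DD/day.
Duration = 219 / 10.40 = 21.058 ≈ 21.1 days.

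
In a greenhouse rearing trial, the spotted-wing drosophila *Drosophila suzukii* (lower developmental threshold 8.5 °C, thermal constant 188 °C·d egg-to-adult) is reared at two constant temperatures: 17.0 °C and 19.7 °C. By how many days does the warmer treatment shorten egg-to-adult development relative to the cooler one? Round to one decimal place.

5.3 days

At 17.0 °C: 188 / (17.0 − 8.5) = 188 / 8.5 = 22.118 d.
At 19.7 °C: 188 / (19.7 − 8.5) = 188 / 11.2 = 16.786 d.
Difference = |22.118 − 16.786| = 5.332 ≈ 5.3 days.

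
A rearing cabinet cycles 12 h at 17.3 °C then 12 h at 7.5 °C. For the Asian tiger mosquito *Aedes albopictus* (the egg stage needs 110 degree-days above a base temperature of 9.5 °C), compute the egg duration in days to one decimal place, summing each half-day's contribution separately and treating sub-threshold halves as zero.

28.2 days

Day half: max(0, 17.3 − 9.5) × 0.5 = 7.8 × 0.5 = 3.90 DD.
Night half: max(0, 7.5 − 9.5) × 0.5 = 0.0 × 0.5 = 0.00 DD.
Per 24 h: 3.90 DD/day.
Duration = 110 / 3.90 = 28.205 ≈ 28.2 days.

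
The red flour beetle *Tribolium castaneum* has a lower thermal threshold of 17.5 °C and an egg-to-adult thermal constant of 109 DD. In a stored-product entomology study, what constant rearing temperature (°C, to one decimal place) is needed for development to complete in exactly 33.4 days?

Required daily accumulation = 109 / 33.4 = 3.263 DD/day.
T = T_base + 3.263 = 17.5 + 3.263 = 20.763 ≈ 20.8 °C.

20.8 °C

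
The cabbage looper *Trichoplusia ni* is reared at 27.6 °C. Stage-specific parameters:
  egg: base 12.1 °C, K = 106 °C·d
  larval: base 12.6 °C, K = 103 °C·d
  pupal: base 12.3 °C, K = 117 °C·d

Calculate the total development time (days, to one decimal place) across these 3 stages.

egg: 106 / (27.6 − 12.1) = 106 / 15.5 = 6.839 d.
larval: 103 / (27.6 − 12.6) = 103 / 15.0 = 6.867 d.
pupal: 117 / (27.6 − 12.3) = 117 / 15.3 = 7.647 d.
Sum = 21.352 ≈ 21.4 days.

21.4 days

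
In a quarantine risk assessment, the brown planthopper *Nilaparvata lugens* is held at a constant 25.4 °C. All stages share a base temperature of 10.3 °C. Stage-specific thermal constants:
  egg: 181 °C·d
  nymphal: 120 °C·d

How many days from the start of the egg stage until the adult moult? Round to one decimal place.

Daily accumulation at 25.4 °C = 25.4 − 10.3 = 15.1 DD/day.
Total K = 181 + 120 = 301 DD.
Total duration = 301 / 15.1 = 19.934 ≈ 19.9 days.

19.9 days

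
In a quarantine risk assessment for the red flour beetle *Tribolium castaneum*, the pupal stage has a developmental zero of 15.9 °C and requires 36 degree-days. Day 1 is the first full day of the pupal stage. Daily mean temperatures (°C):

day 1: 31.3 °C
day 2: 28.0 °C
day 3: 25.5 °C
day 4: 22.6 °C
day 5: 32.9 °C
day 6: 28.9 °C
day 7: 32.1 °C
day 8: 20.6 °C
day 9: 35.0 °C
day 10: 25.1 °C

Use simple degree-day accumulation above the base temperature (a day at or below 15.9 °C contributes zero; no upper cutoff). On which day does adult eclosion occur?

Daily DD above 15.9 °C: 15.4, 12.1, 9.6, 6.7, 17.0, 13.0, 16.2, 4.7, 19.1, 9.2.
Cumulative: 15.4, 27.5, 37.1, 43.8, 60.8, 73.8, 90.0, 94.7, 113.8, 123.0.
The total first reaches 36 DD on day 3.

day 3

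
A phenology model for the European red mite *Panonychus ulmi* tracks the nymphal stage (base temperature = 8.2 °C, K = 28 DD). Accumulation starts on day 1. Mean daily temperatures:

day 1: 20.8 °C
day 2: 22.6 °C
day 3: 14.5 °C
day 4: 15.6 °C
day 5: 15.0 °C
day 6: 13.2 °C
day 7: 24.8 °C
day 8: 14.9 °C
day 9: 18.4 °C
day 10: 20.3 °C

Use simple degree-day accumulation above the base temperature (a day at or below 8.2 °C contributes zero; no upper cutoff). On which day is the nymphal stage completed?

Daily DD above 8.2 °C: 12.6, 14.4, 6.3, 7.4, 6.8, 5.0, 16.6, 6.7, 10.2, 12.1.
Cumulative: 12.6, 27.0, 33.3, 40.7, 47.5, 52.5, 69.1, 75.8, 86.0, 98.1.
The total first reaches 28 DD on day 3.

day 3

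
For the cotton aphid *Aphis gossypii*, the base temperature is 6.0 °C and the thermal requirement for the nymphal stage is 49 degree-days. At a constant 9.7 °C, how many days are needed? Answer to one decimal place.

Daily accumulation = 9.7 − 6.0 = 3.7 DD/day.
Duration = 49 / 3.7 = 13.243 ≈ 13.2 days.

13.2 days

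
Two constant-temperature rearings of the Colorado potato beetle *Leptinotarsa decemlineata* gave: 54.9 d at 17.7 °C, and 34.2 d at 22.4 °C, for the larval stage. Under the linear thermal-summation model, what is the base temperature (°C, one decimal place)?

9.9 °C

Linear rate model ⇒ the product D·(T − T_b) is constant across temperatures.
54.9·(17.7 − T_b) = 34.2·(22.4 − T_b)
T_b = (54.9·17.7 − 34.2·22.4) / (54.9 − 34.2) = 205.65 / 20.7 = 9.935 °C ≈ 9.9 °C.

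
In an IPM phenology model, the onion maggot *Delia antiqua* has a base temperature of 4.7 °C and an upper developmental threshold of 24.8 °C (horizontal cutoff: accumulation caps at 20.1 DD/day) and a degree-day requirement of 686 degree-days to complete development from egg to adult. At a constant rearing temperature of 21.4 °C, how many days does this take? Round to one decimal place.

Daily accumulation = 21.4 − 4.7 = 16.7 DD/day.
Duration = 686 / 16.7 = 41.078 ≈ 41.1 days.

41.1 days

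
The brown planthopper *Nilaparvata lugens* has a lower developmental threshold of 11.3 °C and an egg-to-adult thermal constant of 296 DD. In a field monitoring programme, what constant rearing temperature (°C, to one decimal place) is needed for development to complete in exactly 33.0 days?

20.3 °C

Required daily accumulation = 296 / 33.0 = 8.970 DD/day.
T = T_base + 8.970 = 11.3 + 8.970 = 20.270 ≈ 20.3 °C.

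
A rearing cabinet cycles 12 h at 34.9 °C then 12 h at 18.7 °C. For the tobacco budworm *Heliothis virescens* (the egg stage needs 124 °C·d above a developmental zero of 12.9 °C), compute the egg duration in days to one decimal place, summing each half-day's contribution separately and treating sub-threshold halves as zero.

Day half: max(0, 34.9 − 12.9) × 0.5 = 22.0 × 0.5 = 11.00 DD.
Night half: max(0, 18.7 − 12.9) × 0.5 = 5.8 × 0.5 = 2.90 DD.
Per 24 h: 13.90 DD/day.
Duration = 124 / 13.90 = 8.921 ≈ 8.9 days.

8.9 days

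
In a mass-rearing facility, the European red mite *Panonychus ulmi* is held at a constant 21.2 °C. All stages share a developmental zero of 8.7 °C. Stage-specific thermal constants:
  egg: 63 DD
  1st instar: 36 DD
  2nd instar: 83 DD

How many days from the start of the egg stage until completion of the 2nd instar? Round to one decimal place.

14.6 days

Daily accumulation at 21.2 °C = 21.2 − 8.7 = 12.5 DD/day.
Total K = 63 + 36 + 83 = 182 DD.
Total duration = 182 / 12.5 = 14.560 ≈ 14.6 days.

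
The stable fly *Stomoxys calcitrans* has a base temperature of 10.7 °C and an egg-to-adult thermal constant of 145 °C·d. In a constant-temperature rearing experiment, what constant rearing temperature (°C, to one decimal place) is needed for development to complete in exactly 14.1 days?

Required daily accumulation = 145 / 14.1 = 10.284 DD/day.
T = T_base + 10.284 = 10.7 + 10.284 = 20.984 ≈ 21.0 °C.

21.0 °C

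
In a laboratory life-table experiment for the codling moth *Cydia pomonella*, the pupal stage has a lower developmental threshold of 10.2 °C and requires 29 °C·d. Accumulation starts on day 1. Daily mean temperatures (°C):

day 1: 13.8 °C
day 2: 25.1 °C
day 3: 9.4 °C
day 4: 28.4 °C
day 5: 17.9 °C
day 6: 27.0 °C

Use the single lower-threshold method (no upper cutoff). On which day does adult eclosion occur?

Daily DD above 10.2 °C: 3.6, 14.9, 0.0, 18.2, 7.7, 16.8.
Cumulative: 3.6, 18.5, 18.5, 36.7, 44.4, 61.2.
The total first reaches 29 DD on day 4.

day 4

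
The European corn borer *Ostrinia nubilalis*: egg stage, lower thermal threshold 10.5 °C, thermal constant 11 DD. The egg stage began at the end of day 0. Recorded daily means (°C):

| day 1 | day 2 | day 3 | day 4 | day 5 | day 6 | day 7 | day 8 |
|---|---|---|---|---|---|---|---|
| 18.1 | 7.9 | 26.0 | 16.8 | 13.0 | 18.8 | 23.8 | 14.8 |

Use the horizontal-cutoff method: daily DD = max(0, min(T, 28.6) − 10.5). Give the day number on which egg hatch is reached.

Daily DD above 10.5 °C (capped at 18.1): 7.6, 0.0, 15.5, 6.3, 2.5, 8.3, 13.3, 4.3.
Cumulative: 7.6, 7.6, 23.1, 29.4, 31.9, 40.2, 53.5, 57.8.
The total first reaches 11 DD on day 3.

day 3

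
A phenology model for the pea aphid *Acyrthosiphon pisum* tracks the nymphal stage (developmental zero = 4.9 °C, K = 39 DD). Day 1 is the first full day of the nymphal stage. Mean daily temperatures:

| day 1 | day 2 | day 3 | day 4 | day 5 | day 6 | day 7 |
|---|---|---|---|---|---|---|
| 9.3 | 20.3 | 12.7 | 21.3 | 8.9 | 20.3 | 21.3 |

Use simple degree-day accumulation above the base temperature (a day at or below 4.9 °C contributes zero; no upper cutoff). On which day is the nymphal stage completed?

day 4

Daily DD above 4.9 °C: 4.4, 15.4, 7.8, 16.4, 4.0, 15.4, 16.4.
Cumulative: 4.4, 19.8, 27.6, 44.0, 48.0, 63.4, 79.8.
The total first reaches 39 DD on day 4.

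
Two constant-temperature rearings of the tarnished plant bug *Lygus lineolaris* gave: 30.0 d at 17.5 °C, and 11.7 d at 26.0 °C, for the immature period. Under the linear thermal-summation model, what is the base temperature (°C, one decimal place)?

12.1 °C

Linear rate model ⇒ the product D·(T − T_b) is constant across temperatures.
30.0·(17.5 − T_b) = 11.7·(26.0 − T_b)
T_b = (30.0·17.5 − 11.7·26.0) / (30.0 − 11.7) = 220.80 / 18.3 = 12.066 °C ≈ 12.1 °C.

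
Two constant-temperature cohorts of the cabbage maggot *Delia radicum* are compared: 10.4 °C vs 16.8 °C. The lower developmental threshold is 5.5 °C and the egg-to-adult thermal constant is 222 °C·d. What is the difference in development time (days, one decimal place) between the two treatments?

At 10.4 °C: 222 / (10.4 − 5.5) = 222 / 4.9 = 45.306 d.
At 16.8 °C: 222 / (16.8 − 5.5) = 222 / 11.3 = 19.646 d.
Difference = |45.306 − 19.646| = 25.660 ≈ 25.7 days.

25.7 days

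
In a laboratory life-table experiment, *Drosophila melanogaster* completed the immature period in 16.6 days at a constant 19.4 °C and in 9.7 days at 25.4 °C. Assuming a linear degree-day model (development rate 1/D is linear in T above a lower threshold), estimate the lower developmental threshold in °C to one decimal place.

Under the model K = D·(T − T_b), so D₁·(T₁ − T_b) = D₂·(T₂ − T_b).
16.6·(19.4 − T_b) = 9.7·(25.4 − T_b)
T_b = (16.6·19.4 − 9.7·25.4) / (16.6 − 9.7) = 75.66 / 6.9 = 10.965 °C ≈ 11.0 °C.

11.0 °C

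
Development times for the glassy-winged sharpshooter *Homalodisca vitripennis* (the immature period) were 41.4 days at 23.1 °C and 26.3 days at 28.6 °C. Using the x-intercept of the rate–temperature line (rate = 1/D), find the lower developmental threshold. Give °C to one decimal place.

Linear rate model ⇒ the product D·(T − T_b) is constant across temperatures.
41.4·(23.1 − T_b) = 26.3·(28.6 − T_b)
T_b = (41.4·23.1 − 26.3·28.6) / (41.4 − 26.3) = 204.16 / 15.1 = 13.521 °C ≈ 13.5 °C.

13.5 °C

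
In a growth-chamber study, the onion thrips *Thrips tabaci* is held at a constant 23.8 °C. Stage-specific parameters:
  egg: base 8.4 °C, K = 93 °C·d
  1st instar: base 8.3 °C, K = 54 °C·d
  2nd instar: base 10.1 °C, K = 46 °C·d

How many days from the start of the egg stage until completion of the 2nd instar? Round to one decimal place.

egg: 93 / (23.8 − 8.4) = 93 / 15.4 = 6.039 d.
1st instar: 54 / (23.8 − 8.3) = 54 / 15.5 = 3.484 d.
2nd instar: 46 / (23.8 − 10.1) = 46 / 13.7 = 3.358 d.
Sum = 12.880 ≈ 12.9 days.

12.9 days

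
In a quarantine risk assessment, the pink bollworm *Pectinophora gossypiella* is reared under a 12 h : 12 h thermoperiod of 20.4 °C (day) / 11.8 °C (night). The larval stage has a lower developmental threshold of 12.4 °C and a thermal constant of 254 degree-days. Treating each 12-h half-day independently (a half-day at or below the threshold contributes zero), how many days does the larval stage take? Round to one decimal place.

63.5 days

Day half: max(0, 20.4 − 12.4) × 0.5 = 8.0 × 0.5 = 4.00 DD.
Night half: max(0, 11.8 − 12.4) × 0.5 = 0.0 × 0.5 = 0.00 DD.
Per 24 h: 4.00 DD/day.
Duration = 254 / 4.00 = 63.500 ≈ 63.5 days.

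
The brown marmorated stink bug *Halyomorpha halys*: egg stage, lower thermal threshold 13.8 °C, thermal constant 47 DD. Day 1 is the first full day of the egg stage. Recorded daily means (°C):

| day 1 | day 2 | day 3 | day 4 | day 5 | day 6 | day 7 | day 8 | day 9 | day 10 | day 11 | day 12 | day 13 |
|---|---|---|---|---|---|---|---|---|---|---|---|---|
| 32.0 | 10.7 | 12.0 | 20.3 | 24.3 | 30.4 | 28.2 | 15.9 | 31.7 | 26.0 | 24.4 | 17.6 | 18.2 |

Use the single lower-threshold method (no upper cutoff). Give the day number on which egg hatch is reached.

day 6

Daily DD above 13.8 °C: 18.2, 0.0, 0.0, 6.5, 10.5, 16.6, 14.4, 2.1, 17.9, 12.2, 10.6, 3.8, 4.4.
Cumulative: 18.2, 18.2, 18.2, 24.7, 35.2, 51.8, 66.2, 68.3, 86.2, 98.4, 109.0, 112.8, 117.2.
The total first reaches 47 DD on day 6.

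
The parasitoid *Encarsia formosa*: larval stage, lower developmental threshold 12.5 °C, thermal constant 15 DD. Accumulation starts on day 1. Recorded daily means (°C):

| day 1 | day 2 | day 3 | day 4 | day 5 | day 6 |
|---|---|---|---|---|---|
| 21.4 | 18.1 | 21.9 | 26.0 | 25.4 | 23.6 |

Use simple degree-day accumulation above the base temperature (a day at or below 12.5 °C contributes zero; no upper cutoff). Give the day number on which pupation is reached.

Daily DD above 12.5 °C: 8.9, 5.6, 9.4, 13.5, 12.9, 11.1.
Cumulative: 8.9, 14.5, 23.9, 37.4, 50.3, 61.4.
The total first reaches 15 DD on day 3.

day 3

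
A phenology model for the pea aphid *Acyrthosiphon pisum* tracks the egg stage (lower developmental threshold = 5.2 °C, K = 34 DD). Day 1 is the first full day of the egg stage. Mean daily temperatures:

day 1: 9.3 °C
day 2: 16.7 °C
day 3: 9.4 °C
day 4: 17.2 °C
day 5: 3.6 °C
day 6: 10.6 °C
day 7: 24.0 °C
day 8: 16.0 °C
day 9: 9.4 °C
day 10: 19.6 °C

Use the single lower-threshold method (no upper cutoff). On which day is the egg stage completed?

day 6

Daily DD above 5.2 °C: 4.1, 11.5, 4.2, 12.0, 0.0, 5.4, 18.8, 10.8, 4.2, 14.4.
Cumulative: 4.1, 15.6, 19.8, 31.8, 31.8, 37.2, 56.0, 66.8, 71.0, 85.4.
The total first reaches 34 DD on day 6.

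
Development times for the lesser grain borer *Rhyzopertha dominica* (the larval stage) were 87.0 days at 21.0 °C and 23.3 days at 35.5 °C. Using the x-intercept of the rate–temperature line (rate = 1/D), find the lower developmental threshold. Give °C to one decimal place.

Under the model K = D·(T − T_b), so D₁·(T₁ − T_b) = D₂·(T₂ − T_b).
87.0·(21.0 − T_b) = 23.3·(35.5 − T_b)
T_b = (87.0·21.0 − 23.3·35.5) / (87.0 − 23.3) = 999.85 / 63.7 = 15.696 °C ≈ 15.7 °C.

15.7 °C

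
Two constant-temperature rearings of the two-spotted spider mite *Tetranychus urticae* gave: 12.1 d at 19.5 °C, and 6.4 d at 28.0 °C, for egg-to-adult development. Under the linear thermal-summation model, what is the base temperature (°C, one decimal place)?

10.0 °C

Equal thermal constants: D₁(T₁ − T_b) = D₂(T₂ − T_b).
12.1·(19.5 − T_b) = 6.4·(28.0 − T_b)
T_b = (12.1·19.5 − 6.4·28.0) / (12.1 − 6.4) = 56.75 / 5.7 = 9.956 °C ≈ 10.0 °C.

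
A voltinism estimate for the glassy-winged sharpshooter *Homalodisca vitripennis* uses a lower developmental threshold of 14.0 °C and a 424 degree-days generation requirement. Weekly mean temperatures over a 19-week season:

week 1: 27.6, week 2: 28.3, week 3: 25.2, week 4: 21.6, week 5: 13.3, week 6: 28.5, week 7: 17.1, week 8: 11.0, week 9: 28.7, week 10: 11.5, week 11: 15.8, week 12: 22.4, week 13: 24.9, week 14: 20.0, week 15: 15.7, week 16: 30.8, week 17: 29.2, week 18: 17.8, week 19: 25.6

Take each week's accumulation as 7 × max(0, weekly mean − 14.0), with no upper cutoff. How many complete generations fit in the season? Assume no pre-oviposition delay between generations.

Weekly DD (7 × max(0, T̄ − 14.0)): 95.2, 100.1, 78.4, 53.2, 0.0, 101.5, 21.7, 0.0, 102.9, 0.0, 12.6, 58.8, 76.3, 42.0, 11.9, 117.6, 106.4, 26.6, 81.2.
Season total = 1086.4 DD.
Complete generations = ⌊1086.4 / 424⌋ = 2.

2 generations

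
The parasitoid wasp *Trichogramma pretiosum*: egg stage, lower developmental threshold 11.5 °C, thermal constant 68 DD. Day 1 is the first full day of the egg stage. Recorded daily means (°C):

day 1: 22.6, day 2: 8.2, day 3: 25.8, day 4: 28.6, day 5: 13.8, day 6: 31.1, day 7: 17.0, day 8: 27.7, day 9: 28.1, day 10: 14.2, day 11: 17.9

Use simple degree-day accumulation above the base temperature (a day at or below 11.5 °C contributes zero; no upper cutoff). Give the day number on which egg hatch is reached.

Daily DD above 11.5 °C: 11.1, 0.0, 14.3, 17.1, 2.3, 19.6, 5.5, 16.2, 16.6, 2.7, 6.4.
Cumulative: 11.1, 11.1, 25.4, 42.5, 44.8, 64.4, 69.9, 86.1, 102.7, 105.4, 111.8.
The total first reaches 68 DD on day 7.

day 7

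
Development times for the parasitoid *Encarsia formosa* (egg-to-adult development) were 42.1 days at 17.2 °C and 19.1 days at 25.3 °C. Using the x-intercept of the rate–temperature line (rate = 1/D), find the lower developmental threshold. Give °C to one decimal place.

10.5 °C

Equal thermal constants: D₁(T₁ − T_b) = D₂(T₂ − T_b).
42.1·(17.2 − T_b) = 19.1·(25.3 − T_b)
T_b = (42.1·17.2 − 19.1·25.3) / (42.1 − 19.1) = 240.89 / 23.0 = 10.473 °C ≈ 10.5 °C.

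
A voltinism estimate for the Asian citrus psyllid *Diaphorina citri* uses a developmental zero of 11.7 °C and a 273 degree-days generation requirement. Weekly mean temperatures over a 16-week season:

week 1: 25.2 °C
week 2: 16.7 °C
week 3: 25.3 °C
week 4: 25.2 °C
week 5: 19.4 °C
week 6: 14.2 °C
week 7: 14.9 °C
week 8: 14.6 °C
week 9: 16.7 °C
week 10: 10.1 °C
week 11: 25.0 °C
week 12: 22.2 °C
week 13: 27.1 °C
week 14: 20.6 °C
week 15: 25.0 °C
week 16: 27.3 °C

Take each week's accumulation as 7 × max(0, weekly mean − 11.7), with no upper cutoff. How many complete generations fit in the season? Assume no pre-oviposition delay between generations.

3 generations

Weekly DD (7 × max(0, T̄ − 11.7)): 94.5, 35.0, 95.2, 94.5, 53.9, 17.5, 22.4, 20.3, 35.0, 0.0, 93.1, 73.5, 107.8, 62.3, 93.1, 109.2.
Season total = 1007.3 DD.
Complete generations = ⌊1007.3 / 273⌋ = 3.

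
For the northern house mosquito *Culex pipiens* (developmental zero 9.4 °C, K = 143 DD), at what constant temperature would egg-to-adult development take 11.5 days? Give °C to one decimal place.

21.8 °C

Required daily accumulation = 143 / 11.5 = 12.435 DD/day.
T = T_base + 12.435 = 9.4 + 12.435 = 21.835 ≈ 21.8 °C.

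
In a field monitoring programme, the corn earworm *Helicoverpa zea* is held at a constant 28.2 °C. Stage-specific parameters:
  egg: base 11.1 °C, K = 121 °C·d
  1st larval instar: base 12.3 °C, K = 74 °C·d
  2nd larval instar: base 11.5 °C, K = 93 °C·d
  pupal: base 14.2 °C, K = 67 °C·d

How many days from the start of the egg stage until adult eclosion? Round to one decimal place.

egg: 121 / (28.2 − 11.1) = 121 / 17.1 = 7.076 d.
1st larval instar: 74 / (28.2 − 12.3) = 74 / 15.9 = 4.654 d.
2nd larval instar: 93 / (28.2 − 11.5) = 93 / 16.7 = 5.569 d.
pupal: 67 / (28.2 − 14.2) = 67 / 14.0 = 4.786 d.
Sum = 22.085 ≈ 22.1 days.

22.1 days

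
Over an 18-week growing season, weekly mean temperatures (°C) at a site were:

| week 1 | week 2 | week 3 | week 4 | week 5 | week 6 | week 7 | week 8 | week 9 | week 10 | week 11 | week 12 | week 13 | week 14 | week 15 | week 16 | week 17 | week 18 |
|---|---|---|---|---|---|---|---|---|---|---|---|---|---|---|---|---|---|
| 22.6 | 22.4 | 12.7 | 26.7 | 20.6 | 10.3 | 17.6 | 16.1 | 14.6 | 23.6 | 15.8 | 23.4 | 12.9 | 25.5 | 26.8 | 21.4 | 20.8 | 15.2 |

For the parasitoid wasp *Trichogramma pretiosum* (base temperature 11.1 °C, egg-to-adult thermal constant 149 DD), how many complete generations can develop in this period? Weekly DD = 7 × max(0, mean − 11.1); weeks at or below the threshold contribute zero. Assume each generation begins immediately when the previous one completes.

7 generations

Weekly DD (7 × max(0, T̄ − 11.1)): 80.5, 79.1, 11.2, 109.2, 66.5, 0.0, 45.5, 35.0, 24.5, 87.5, 32.9, 86.1, 12.6, 100.8, 109.9, 72.1, 67.9, 28.7.
Season total = 1050.0 DD.
Complete generations = ⌊1050.0 / 149⌋ = 7.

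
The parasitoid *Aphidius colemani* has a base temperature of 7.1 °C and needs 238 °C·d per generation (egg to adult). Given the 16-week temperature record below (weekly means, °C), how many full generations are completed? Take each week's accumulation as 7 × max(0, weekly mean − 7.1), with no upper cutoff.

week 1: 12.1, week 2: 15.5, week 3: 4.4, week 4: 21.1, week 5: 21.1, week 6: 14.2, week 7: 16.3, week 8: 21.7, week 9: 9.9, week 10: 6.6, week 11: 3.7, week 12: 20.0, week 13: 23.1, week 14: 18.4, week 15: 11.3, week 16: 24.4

Weekly DD (7 × max(0, T̄ − 7.1)): 35.0, 58.8, 0.0, 98.0, 98.0, 49.7, 64.4, 102.2, 19.6, 0.0, 0.0, 90.3, 112.0, 79.1, 29.4, 121.1.
Season total = 957.6 DD.
Complete generations = ⌊957.6 / 238⌋ = 4.

4 generations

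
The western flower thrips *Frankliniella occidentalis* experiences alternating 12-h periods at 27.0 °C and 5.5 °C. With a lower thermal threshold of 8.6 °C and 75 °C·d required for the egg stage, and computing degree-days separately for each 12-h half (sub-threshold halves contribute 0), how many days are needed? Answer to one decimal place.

Day half: max(0, 27.0 − 8.6) × 0.5 = 18.4 × 0.5 = 9.20 DD.
Night half: max(0, 5.5 − 8.6) × 0.5 = 0.0 × 0.5 = 0.00 DD.
Per 24 h: 9.20 DD/day.
Duration = 75 / 9.20 = 8.152 ≈ 8.2 days.

8.2 days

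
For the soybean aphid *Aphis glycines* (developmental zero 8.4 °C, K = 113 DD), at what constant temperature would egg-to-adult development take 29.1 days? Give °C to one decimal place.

Required daily accumulation = 113 / 29.1 = 3.883 DD/day.
T = T_base + 3.883 = 8.4 + 3.883 = 12.283 ≈ 12.3 °C.

12.3 °C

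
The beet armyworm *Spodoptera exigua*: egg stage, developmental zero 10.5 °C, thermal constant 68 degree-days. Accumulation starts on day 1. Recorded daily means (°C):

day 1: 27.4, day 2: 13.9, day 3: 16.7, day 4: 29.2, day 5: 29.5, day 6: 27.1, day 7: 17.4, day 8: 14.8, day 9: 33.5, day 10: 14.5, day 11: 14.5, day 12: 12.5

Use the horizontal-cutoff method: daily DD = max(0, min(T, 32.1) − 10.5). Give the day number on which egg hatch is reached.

Daily DD above 10.5 °C (capped at 21.6): 16.9, 3.4, 6.2, 18.7, 19.0, 16.6, 6.9, 4.3, 21.6, 4.0, 4.0, 2.0.
Cumulative: 16.9, 20.3, 26.5, 45.2, 64.2, 80.8, 87.7, 92.0, 113.6, 117.6, 121.6, 123.6.
The total first reaches 68 DD on day 6.

day 6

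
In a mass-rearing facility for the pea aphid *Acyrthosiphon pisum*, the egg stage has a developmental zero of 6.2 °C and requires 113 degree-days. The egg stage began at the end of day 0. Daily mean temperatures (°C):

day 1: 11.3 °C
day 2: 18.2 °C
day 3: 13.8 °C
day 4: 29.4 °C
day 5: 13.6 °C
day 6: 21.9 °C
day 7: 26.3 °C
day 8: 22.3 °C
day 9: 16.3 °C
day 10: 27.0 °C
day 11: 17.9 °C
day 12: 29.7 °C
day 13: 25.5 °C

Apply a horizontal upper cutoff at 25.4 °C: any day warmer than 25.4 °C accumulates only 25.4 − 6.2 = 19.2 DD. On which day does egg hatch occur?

day 10

Daily DD above 6.2 °C (capped at 19.2): 5.1, 12.0, 7.6, 19.2, 7.4, 15.7, 19.2, 16.1, 10.1, 19.2, 11.7, 19.2, 19.2.
Cumulative: 5.1, 17.1, 24.7, 43.9, 51.3, 67.0, 86.2, 102.3, 112.4, 131.6, 143.3, 162.5, 181.7.
The total first reaches 113 DD on day 10.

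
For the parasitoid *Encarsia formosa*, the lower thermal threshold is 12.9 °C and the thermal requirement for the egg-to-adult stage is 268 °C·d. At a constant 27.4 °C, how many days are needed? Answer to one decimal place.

Daily accumulation = 27.4 − 12.9 = 14.5 DD/day.
Duration = 268 / 14.5 = 18.483 ≈ 18.5 days.

18.5 days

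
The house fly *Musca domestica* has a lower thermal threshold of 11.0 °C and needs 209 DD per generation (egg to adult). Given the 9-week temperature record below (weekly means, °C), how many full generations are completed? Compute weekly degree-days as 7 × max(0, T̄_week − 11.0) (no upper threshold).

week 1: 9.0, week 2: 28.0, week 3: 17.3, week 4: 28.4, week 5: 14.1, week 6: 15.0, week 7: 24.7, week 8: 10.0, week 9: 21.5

Weekly DD (7 × max(0, T̄ − 11.0)): 0.0, 119.0, 44.1, 121.8, 21.7, 28.0, 95.9, 0.0, 73.5.
Season total = 504.0 DD.
Complete generations = ⌊504.0 / 209⌋ = 2.

2 generations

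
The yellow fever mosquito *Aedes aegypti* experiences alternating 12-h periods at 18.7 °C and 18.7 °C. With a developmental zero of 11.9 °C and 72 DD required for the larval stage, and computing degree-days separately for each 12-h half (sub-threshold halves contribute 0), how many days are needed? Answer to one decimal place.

10.6 days

Day half: max(0, 18.7 − 11.9) × 0.5 = 6.8 × 0.5 = 3.40 DD.
Night half: max(0, 18.7 − 11.9) × 0.5 = 6.8 × 0.5 = 3.40 DD.
Per 24 h: 6.80 DD/day.
Duration = 72 / 6.80 = 10.588 ≈ 10.6 days.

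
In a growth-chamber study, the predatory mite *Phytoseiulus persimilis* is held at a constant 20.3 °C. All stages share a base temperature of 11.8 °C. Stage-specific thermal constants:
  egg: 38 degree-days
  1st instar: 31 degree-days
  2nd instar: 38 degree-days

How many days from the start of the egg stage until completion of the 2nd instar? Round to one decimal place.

Daily accumulation at 20.3 °C = 20.3 − 11.8 = 8.5 DD/day.
Total K = 38 + 31 + 38 = 107 DD.
Total duration = 107 / 8.5 = 12.588 ≈ 12.6 days.

12.6 days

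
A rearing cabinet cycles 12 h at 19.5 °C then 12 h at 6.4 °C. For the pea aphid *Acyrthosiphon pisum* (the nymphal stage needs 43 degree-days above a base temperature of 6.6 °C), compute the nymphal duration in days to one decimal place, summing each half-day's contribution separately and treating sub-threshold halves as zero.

Day half: max(0, 19.5 − 6.6) × 0.5 = 12.9 × 0.5 = 6.45 DD.
Night half: max(0, 6.4 − 6.6) × 0.5 = 0.0 × 0.5 = 0.00 DD.
Per 24 h: 6.45 DD/day.
Duration = 43 / 6.45 = 6.667 ≈ 6.7 days.

6.7 days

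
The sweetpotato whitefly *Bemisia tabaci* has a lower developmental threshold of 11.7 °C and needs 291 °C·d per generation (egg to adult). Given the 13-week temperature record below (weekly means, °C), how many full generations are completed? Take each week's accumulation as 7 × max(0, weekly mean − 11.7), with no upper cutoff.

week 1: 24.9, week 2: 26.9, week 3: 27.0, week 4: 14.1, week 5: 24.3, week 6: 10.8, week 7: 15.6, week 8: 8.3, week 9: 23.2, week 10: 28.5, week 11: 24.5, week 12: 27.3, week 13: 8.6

Weekly DD (7 × max(0, T̄ − 11.7)): 92.4, 106.4, 107.1, 16.8, 88.2, 0.0, 27.3, 0.0, 80.5, 117.6, 89.6, 109.2, 0.0.
Season total = 835.1 DD.
Complete generations = ⌊835.1 / 291⌋ = 2.

2 generations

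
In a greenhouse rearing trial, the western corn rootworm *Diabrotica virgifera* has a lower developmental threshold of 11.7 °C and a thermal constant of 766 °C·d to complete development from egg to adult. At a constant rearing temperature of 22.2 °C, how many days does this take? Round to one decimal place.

Daily accumulation = 22.2 − 11.7 = 10.5 DD/day.
Duration = 766 / 10.5 = 72.952 ≈ 73.0 days.

73.0 days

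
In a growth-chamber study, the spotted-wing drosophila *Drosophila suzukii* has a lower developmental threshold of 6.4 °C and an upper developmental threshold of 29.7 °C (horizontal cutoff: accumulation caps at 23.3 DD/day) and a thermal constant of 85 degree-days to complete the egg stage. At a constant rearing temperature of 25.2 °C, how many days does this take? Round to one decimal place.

4.5 days

Daily accumulation = 25.2 − 6.4 = 18.8 DD/day.
Duration = 85 / 18.8 = 4.521 ≈ 4.5 days.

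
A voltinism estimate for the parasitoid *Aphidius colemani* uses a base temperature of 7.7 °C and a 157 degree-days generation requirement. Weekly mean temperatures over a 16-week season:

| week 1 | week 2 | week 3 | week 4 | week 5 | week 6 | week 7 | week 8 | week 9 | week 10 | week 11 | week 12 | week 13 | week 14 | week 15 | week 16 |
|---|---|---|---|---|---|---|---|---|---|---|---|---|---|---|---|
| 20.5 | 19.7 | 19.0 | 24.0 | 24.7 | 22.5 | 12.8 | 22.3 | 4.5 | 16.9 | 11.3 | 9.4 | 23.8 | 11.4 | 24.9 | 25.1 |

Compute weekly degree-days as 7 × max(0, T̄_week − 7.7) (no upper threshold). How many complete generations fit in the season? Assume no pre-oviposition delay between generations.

Weekly DD (7 × max(0, T̄ − 7.7)): 89.6, 84.0, 79.1, 114.1, 119.0, 103.6, 35.7, 102.2, 0.0, 64.4, 25.2, 11.9, 112.7, 25.9, 120.4, 121.8.
Season total = 1209.6 DD.
Complete generations = ⌊1209.6 / 157⌋ = 7.

7 generations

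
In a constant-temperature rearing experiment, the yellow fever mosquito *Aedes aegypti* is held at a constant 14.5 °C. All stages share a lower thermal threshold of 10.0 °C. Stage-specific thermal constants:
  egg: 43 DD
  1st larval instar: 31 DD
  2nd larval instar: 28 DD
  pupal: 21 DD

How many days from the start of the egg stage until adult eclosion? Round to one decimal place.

27.3 days

Daily accumulation at 14.5 °C = 14.5 − 10.0 = 4.5 DD/day.
Total K = 43 + 31 + 28 + 21 = 123 DD.
Total duration = 123 / 4.5 = 27.333 ≈ 27.3 days.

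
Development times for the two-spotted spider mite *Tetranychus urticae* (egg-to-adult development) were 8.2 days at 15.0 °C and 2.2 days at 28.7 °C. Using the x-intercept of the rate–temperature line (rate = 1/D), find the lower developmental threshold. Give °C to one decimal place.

Equal thermal constants: D₁(T₁ − T_b) = D₂(T₂ − T_b).
8.2·(15.0 − T_b) = 2.2·(28.7 − T_b)
T_b = (8.2·15.0 − 2.2·28.7) / (8.2 − 2.2) = 59.86 / 6.0 = 9.977 °C ≈ 10.0 °C.

10.0 °C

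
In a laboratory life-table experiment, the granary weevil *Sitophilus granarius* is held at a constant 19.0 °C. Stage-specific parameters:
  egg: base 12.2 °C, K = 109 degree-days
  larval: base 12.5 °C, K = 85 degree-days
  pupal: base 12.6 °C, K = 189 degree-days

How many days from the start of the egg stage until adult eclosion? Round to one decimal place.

58.6 days

egg: 109 / (19.0 − 12.2) = 109 / 6.8 = 16.029 d.
larval: 85 / (19.0 − 12.5) = 85 / 6.5 = 13.077 d.
pupal: 189 / (19.0 − 12.6) = 189 / 6.4 = 29.531 d.
Sum = 58.638 ≈ 58.6 days.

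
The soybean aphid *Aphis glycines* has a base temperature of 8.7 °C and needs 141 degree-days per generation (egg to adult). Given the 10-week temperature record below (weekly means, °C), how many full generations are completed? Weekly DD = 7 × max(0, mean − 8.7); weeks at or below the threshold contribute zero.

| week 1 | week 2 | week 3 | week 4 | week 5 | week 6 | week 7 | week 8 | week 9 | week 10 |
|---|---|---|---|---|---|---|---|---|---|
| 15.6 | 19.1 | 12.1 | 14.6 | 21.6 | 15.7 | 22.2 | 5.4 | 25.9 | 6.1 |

3 generations

Weekly DD (7 × max(0, T̄ − 8.7)): 48.3, 72.8, 23.8, 41.3, 90.3, 49.0, 94.5, 0.0, 120.4, 0.0.
Season total = 540.4 DD.
Complete generations = ⌊540.4 / 141⌋ = 3.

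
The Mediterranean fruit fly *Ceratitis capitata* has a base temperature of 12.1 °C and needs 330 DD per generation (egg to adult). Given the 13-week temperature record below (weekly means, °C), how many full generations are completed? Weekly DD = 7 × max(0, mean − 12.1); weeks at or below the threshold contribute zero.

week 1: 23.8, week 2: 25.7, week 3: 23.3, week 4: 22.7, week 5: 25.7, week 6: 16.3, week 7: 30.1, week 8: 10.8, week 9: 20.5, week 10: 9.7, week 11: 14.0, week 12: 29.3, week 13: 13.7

2 generations

Weekly DD (7 × max(0, T̄ − 12.1)): 81.9, 95.2, 78.4, 74.2, 95.2, 29.4, 126.0, 0.0, 58.8, 0.0, 13.3, 120.4, 11.2.
Season total = 784.0 DD.
Complete generations = ⌊784.0 / 330⌋ = 2.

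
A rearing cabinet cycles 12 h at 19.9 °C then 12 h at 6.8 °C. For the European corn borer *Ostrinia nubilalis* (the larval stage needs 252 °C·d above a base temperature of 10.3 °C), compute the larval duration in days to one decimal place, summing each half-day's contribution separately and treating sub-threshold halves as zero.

52.5 days

Day half: max(0, 19.9 − 10.3) × 0.5 = 9.6 × 0.5 = 4.80 DD.
Night half: max(0, 6.8 − 10.3) × 0.5 = 0.0 × 0.5 = 0.00 DD.
Per 24 h: 4.80 DD/day.
Duration = 252 / 4.80 = 52.500 ≈ 52.5 days.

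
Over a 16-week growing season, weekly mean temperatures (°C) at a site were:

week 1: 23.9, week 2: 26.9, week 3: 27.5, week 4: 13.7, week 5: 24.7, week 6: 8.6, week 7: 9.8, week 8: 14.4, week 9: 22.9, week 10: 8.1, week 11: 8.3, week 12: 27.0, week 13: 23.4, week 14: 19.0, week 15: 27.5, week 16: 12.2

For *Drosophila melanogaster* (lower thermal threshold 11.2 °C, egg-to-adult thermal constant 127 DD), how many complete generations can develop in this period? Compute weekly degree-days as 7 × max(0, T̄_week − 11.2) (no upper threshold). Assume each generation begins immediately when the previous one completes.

Weekly DD (7 × max(0, T̄ − 11.2)): 88.9, 109.9, 114.1, 17.5, 94.5, 0.0, 0.0, 22.4, 81.9, 0.0, 0.0, 110.6, 85.4, 54.6, 114.1, 7.0.
Season total = 900.9 DD.
Complete generations = ⌊900.9 / 127⌋ = 7.

7 generations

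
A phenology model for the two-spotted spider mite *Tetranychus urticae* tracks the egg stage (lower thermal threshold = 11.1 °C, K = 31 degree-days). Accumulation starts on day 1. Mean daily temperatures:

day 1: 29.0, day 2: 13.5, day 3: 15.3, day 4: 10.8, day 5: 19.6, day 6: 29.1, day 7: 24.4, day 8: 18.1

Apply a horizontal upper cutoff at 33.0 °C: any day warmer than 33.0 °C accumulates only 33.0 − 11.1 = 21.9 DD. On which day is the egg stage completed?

day 5

Daily DD above 11.1 °C (capped at 21.9): 17.9, 2.4, 4.2, 0.0, 8.5, 18.0, 13.3, 7.0.
Cumulative: 17.9, 20.3, 24.5, 24.5, 33.0, 51.0, 64.3, 71.3.
The total first reaches 31 DD on day 5.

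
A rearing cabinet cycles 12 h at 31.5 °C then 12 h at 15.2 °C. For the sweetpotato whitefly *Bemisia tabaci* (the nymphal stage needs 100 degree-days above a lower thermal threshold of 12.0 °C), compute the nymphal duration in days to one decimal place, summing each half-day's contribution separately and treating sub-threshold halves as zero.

8.8 days

Day half: max(0, 31.5 − 12.0) × 0.5 = 19.5 × 0.5 = 9.75 DD.
Night half: max(0, 15.2 − 12.0) × 0.5 = 3.2 × 0.5 = 1.60 DD.
Per 24 h: 11.35 DD/day.
Duration = 100 / 11.35 = 8.811 ≈ 8.8 days.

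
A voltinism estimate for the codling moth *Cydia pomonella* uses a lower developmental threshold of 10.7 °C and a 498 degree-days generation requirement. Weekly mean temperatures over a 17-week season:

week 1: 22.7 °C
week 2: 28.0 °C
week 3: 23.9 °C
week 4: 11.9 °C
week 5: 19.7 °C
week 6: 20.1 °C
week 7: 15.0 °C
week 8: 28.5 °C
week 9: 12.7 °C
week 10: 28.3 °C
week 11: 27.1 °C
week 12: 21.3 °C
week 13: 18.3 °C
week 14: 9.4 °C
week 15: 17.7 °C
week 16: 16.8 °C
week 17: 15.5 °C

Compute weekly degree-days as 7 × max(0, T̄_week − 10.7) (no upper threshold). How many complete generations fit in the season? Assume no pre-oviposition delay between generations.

2 generations

Weekly DD (7 × max(0, T̄ − 10.7)): 84.0, 121.1, 92.4, 8.4, 63.0, 65.8, 30.1, 124.6, 14.0, 123.2, 114.8, 74.2, 53.2, 0.0, 49.0, 42.7, 33.6.
Season total = 1094.1 DD.
Complete generations = ⌊1094.1 / 498⌋ = 2.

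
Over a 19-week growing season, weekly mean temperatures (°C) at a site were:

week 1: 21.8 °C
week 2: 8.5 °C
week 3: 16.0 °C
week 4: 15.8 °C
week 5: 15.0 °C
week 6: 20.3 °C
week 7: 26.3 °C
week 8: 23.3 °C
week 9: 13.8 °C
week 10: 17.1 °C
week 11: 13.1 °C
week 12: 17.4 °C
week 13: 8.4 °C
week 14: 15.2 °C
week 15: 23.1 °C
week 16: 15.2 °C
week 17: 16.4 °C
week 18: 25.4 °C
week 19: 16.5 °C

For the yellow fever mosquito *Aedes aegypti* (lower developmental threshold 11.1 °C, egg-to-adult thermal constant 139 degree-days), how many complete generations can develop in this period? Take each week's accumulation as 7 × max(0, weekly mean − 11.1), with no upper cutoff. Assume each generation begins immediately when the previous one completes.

Weekly DD (7 × max(0, T̄ − 11.1)): 74.9, 0.0, 34.3, 32.9, 27.3, 64.4, 106.4, 85.4, 18.9, 42.0, 14.0, 44.1, 0.0, 28.7, 84.0, 28.7, 37.1, 100.1, 37.8.
Season total = 861.0 DD.
Complete generations = ⌊861.0 / 139⌋ = 6.

6 generations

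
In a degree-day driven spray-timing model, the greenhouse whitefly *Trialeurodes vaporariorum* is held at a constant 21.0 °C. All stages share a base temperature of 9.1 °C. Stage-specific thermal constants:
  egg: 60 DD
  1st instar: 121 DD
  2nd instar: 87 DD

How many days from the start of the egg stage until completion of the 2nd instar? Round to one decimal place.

22.5 days

Daily accumulation at 21.0 °C = 21.0 − 9.1 = 11.9 DD/day.
Total K = 60 + 121 + 87 = 268 DD.
Total duration = 268 / 11.9 = 22.521 ≈ 22.5 days.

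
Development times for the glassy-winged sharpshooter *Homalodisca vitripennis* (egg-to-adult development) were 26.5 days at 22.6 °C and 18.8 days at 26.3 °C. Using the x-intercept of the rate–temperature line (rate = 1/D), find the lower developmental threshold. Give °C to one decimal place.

Under the model K = D·(T − T_b), so D₁·(T₁ − T_b) = D₂·(T₂ − T_b).
26.5·(22.6 − T_b) = 18.8·(26.3 − T_b)
T_b = (26.5·22.6 − 18.8·26.3) / (26.5 − 18.8) = 104.46 / 7.7 = 13.566 °C ≈ 13.6 °C.

13.6 °C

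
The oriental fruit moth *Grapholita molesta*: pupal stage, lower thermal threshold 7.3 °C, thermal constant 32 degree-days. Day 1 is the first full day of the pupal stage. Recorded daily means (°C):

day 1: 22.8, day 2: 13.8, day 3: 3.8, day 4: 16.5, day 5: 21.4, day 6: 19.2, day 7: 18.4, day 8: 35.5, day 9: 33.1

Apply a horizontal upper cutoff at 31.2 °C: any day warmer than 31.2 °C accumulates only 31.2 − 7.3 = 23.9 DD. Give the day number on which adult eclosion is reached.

day 5

Daily DD above 7.3 °C (capped at 23.9): 15.5, 6.5, 0.0, 9.2, 14.1, 11.9, 11.1, 23.9, 23.9.
Cumulative: 15.5, 22.0, 22.0, 31.2, 45.3, 57.2, 68.3, 92.2, 116.1.
The total first reaches 32 DD on day 5.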